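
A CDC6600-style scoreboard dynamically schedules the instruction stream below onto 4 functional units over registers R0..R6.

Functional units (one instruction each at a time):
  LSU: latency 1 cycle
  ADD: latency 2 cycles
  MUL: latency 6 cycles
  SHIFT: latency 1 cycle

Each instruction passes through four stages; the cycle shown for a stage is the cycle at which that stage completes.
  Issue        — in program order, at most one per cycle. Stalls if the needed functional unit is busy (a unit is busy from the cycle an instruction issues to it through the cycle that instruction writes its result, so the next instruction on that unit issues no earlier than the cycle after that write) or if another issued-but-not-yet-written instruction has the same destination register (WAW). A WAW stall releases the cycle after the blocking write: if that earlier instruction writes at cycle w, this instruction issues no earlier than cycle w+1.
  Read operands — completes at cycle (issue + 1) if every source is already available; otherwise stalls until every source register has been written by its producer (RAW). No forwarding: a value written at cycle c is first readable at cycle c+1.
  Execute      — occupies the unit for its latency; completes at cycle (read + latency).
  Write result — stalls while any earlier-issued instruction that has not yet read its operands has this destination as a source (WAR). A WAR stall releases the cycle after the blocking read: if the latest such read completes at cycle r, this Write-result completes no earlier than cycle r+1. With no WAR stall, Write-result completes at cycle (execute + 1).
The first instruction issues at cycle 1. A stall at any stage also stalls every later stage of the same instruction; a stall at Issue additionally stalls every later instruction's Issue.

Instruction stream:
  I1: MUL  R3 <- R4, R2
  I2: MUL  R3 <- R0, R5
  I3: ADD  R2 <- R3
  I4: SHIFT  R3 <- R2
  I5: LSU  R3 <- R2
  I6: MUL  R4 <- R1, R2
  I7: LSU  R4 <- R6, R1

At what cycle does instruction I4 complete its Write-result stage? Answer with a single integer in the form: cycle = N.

cycle = 25

I1 -> (1, 2, 8, 9)
I2 -> (10, 11, 17, 18)  // struct: MUL busy until I1 writes@9
I3 -> (11, 19, 21, 22)  // RAW R3: wait I2 write@18
I4 -> (19, 23, 24, 25)  // WAW R3: wait I2 write@18, RAW R2: wait I3 write@22
I5 -> (26, 27, 28, 29)  // WAW R3: wait I4 write@25
I6 -> (27, 28, 34, 35)
I7 -> (36, 37, 38, 39)  // WAW R4: wait I6 write@35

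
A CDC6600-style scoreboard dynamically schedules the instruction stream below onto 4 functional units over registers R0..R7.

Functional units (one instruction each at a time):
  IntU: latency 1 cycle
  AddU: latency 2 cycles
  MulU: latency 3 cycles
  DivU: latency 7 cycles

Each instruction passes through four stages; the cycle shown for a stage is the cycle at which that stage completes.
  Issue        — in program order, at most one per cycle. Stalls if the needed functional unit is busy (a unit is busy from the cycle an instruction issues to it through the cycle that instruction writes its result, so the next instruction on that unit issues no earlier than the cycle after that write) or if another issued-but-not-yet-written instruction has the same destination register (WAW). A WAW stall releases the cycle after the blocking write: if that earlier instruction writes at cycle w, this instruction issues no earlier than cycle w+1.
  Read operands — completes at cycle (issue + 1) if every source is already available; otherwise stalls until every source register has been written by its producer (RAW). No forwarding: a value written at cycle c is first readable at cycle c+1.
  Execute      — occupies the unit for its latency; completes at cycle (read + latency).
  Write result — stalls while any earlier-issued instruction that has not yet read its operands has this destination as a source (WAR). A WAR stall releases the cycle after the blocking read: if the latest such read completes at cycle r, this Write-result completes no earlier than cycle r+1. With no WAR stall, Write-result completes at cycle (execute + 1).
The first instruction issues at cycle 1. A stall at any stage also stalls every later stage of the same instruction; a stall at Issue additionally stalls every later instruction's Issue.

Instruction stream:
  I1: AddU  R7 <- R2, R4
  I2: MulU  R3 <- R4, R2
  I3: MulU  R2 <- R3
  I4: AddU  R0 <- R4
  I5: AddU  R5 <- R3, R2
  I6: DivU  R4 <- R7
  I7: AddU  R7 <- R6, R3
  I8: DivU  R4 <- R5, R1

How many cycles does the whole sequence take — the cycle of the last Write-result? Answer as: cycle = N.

cycle = 34

  I1 | 1 | 2 | 4 | 5
  I2 | 2 | 3 | 6 | 7
  I3 | 8 | 9 | 12 | 13   struct: MulU busy until I2 writes@7
  I4 | 9 | 10 | 12 | 13
  I5 | 14 | 15 | 17 | 18   struct: AddU busy until I4 writes@13
  I6 | 15 | 16 | 23 | 24
  I7 | 19 | 20 | 22 | 23   struct: AddU busy until I5 writes@18
  I8 | 25 | 26 | 33 | 34   struct: DivU busy until I6 writes@24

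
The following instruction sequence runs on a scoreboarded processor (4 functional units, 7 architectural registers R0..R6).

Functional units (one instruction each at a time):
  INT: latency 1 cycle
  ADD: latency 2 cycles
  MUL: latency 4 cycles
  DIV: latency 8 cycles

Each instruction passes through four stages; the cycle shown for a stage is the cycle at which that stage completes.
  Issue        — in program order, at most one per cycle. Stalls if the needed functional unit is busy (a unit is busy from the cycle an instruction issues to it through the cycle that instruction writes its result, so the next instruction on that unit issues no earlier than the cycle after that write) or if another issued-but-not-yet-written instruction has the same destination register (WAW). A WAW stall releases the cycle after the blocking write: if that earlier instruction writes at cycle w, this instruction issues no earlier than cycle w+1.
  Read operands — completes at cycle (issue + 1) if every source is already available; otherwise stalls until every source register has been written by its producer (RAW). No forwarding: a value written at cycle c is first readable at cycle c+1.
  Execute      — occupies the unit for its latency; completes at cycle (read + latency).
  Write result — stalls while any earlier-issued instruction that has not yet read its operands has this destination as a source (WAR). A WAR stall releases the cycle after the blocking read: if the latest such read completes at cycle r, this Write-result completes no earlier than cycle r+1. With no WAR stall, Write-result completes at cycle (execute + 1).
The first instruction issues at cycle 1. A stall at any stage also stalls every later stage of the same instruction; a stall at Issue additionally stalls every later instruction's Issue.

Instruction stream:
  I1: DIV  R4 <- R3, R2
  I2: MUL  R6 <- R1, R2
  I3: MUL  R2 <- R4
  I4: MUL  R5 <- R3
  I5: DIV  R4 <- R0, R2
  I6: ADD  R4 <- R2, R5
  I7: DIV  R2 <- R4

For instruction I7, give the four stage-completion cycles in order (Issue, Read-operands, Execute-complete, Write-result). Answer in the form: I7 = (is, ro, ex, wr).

[I1] 1/2/10/11
[I2] 2/3/7/8
[I3] 9/12/16/17  (struct: MUL busy until I2 writes@8; RAW R4: wait I1 write@11)
[I4] 18/19/23/24  (struct: MUL busy until I3 writes@17)
[I5] 19/20/28/29
[I6] 30/31/33/34  (WAW R4: wait I5 write@29)
[I7] 31/35/43/44  (RAW R4: wait I6 write@34)

I7 = (31, 35, 43, 44)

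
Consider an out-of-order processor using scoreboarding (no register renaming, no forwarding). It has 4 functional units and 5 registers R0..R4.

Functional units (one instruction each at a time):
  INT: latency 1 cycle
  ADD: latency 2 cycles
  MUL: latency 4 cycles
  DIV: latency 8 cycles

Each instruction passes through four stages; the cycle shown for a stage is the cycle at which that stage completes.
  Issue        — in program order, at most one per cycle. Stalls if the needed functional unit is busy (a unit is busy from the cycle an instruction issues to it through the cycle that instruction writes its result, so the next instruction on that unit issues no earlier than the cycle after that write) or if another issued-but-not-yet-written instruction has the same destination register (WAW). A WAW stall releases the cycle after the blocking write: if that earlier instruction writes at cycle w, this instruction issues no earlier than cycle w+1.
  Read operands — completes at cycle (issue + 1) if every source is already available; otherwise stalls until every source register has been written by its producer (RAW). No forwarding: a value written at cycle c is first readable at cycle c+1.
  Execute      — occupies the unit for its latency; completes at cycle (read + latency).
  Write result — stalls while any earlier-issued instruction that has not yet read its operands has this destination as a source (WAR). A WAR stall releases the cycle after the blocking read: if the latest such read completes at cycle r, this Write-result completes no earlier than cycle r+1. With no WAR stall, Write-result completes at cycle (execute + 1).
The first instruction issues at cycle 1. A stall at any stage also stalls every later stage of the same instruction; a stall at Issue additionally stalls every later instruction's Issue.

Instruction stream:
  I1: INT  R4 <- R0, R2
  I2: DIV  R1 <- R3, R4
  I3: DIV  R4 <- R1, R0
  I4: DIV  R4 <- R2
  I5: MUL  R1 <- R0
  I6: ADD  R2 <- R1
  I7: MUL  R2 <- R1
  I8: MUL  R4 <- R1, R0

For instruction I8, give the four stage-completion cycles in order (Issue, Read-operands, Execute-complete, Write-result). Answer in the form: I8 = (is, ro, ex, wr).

  I1 | 1 | 2 | 3 | 4
  I2 | 2 | 5 | 13 | 14   RAW R4: wait I1 write@4
  I3 | 15 | 16 | 24 | 25   struct: DIV busy until I2 writes@14
  I4 | 26 | 27 | 35 | 36   struct: DIV busy until I3 writes@25
  I5 | 27 | 28 | 32 | 33
  I6 | 28 | 34 | 36 | 37   RAW R1: wait I5 write@33
  I7 | 38 | 39 | 43 | 44   WAW R2: wait I6 write@37
  I8 | 45 | 46 | 50 | 51   struct: MUL busy until I7 writes@44

I8 = (45, 46, 50, 51)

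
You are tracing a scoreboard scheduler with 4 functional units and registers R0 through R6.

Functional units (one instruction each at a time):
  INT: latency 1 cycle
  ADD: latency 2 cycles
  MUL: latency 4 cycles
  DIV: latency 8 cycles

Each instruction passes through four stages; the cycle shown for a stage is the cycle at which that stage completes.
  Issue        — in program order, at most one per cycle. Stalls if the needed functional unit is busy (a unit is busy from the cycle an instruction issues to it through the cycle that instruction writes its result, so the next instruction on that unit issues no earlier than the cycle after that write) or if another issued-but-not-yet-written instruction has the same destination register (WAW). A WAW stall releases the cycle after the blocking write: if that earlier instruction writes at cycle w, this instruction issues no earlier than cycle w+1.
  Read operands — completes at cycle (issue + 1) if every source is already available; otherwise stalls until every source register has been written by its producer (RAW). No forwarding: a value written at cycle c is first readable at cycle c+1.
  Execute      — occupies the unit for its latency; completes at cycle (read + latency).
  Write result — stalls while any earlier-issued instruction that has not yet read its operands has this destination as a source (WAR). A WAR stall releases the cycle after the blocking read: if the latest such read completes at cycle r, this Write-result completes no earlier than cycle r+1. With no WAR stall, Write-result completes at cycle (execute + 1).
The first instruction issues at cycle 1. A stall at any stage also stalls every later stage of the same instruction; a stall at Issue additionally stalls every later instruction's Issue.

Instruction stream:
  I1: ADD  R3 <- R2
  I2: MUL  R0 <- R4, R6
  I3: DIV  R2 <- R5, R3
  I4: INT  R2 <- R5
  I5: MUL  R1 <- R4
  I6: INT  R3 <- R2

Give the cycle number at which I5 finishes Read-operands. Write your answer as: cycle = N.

cycle = 18

I1: IS=1 RO=2 EX=4 WR=5
I2: IS=2 RO=3 EX=7 WR=8
I3: IS=3 RO=6 EX=14 WR=15  [RAW R3: wait I1 write@5]
I4: IS=16 RO=17 EX=18 WR=19  [WAW R2: wait I3 write@15]
I5: IS=17 RO=18 EX=22 WR=23
I6: IS=20 RO=21 EX=22 WR=23  [struct: INT busy until I4 writes@19]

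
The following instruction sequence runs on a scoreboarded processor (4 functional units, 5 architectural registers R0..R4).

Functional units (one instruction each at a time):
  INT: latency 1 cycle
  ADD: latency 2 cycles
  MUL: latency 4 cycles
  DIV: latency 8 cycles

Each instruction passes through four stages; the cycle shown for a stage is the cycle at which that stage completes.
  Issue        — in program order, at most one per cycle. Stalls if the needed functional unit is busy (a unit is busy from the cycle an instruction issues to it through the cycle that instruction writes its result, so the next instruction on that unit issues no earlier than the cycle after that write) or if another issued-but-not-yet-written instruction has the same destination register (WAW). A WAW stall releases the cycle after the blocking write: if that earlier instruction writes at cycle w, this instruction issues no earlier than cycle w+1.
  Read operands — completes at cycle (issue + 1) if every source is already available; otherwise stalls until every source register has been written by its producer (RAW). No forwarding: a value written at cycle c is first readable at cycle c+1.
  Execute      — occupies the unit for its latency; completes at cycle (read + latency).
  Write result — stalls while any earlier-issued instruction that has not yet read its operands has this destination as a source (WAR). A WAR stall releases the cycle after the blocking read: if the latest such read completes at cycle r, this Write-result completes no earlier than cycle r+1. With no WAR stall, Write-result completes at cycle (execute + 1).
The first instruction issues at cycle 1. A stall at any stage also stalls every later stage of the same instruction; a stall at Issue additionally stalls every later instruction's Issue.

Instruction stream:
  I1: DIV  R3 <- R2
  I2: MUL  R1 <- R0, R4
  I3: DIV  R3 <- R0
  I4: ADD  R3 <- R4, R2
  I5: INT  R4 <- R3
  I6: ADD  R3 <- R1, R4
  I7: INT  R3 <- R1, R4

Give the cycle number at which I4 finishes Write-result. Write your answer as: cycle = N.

cycle = 27

  I1 | 1 | 2 | 10 | 11
  I2 | 2 | 3 | 7 | 8
  I3 | 12 | 13 | 21 | 22   struct: DIV busy until I1 writes@11
  I4 | 23 | 24 | 26 | 27   WAW R3: wait I3 write@22
  I5 | 24 | 28 | 29 | 30   RAW R3: wait I4 write@27
  I6 | 28 | 31 | 33 | 34   struct: ADD busy until I4 writes@27 · RAW R4: wait I5 write@30
  I7 | 35 | 36 | 37 | 38   WAW R3: wait I6 write@34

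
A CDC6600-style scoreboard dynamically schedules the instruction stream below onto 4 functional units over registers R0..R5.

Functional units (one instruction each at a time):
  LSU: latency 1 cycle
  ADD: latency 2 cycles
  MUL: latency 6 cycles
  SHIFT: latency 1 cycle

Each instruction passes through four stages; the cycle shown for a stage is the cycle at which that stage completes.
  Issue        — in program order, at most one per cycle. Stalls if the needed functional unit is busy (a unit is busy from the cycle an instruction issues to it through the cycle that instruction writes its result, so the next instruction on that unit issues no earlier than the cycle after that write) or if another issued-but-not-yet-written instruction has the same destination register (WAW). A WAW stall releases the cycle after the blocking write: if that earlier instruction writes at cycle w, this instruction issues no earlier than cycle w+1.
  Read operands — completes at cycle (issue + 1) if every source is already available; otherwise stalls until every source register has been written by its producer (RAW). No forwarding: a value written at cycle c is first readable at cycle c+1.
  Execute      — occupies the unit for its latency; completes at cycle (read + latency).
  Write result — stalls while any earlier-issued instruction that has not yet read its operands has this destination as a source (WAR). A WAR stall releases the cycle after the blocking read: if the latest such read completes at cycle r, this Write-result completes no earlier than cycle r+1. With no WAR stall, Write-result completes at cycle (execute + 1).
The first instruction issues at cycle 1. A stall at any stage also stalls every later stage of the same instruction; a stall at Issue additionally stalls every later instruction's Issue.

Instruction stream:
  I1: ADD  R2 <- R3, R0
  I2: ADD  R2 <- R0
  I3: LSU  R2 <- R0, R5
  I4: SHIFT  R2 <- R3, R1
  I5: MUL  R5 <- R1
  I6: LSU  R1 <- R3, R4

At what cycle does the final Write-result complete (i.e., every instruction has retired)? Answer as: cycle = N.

c1: I1→ADD
c2: I1 RO
c4: I1 EX
c5: I1 WR R2
c6: I2→ADD
c7: I2 RO
c9: I2 EX
c10: I2 WR R2
c11: I3→LSU
c12: I3 RO
c13: I3 EX
c14: I3 WR R2
c15: I4→SHIFT
c16: I4 RO; I5→MUL
c17: I4 EX; I5 RO; I6→LSU
c18: I4 WR R2; I6 RO
c19: I6 EX
c20: I6 WR R1
c23: I5 EX
c24: I5 WR R5

cycle = 24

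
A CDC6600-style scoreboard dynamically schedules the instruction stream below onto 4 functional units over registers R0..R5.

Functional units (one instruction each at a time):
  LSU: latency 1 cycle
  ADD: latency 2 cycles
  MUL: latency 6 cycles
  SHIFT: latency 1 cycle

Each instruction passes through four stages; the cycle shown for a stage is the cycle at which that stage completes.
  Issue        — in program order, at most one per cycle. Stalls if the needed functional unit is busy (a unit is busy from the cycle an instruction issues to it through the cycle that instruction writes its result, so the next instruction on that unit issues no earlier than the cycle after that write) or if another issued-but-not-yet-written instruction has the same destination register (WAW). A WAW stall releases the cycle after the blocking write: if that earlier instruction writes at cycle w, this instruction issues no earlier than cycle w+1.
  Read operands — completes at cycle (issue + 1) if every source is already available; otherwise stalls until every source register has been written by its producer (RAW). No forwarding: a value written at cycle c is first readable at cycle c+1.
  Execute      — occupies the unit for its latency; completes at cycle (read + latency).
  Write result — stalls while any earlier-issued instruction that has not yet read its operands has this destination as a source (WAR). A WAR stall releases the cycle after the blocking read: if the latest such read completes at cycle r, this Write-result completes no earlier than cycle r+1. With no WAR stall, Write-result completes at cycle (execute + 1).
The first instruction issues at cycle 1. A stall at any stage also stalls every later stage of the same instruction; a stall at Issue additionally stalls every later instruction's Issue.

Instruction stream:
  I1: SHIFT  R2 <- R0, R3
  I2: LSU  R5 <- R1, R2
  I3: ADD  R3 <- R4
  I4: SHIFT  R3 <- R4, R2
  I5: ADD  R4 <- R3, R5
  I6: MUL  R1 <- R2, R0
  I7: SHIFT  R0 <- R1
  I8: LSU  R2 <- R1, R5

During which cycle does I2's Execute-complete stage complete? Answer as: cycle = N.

I1  is:1  ro:2  ex:3  wr:4
I2  is:2  ro:5  ex:6  wr:7  — RAW R2: wait I1 write@4
I3  is:3  ro:4  ex:6  wr:7
I4  is:8  ro:9  ex:10  wr:11  — WAW R3: wait I3 write@7
I5  is:9  ro:12  ex:14  wr:15  — RAW R3: wait I4 write@11
I6  is:10  ro:11  ex:17  wr:18
I7  is:12  ro:19  ex:20  wr:21  — struct: SHIFT busy until I4 writes@11, RAW R1: wait I6 write@18
I8  is:13  ro:19  ex:20  wr:21  — RAW R1: wait I6 write@18

cycle = 6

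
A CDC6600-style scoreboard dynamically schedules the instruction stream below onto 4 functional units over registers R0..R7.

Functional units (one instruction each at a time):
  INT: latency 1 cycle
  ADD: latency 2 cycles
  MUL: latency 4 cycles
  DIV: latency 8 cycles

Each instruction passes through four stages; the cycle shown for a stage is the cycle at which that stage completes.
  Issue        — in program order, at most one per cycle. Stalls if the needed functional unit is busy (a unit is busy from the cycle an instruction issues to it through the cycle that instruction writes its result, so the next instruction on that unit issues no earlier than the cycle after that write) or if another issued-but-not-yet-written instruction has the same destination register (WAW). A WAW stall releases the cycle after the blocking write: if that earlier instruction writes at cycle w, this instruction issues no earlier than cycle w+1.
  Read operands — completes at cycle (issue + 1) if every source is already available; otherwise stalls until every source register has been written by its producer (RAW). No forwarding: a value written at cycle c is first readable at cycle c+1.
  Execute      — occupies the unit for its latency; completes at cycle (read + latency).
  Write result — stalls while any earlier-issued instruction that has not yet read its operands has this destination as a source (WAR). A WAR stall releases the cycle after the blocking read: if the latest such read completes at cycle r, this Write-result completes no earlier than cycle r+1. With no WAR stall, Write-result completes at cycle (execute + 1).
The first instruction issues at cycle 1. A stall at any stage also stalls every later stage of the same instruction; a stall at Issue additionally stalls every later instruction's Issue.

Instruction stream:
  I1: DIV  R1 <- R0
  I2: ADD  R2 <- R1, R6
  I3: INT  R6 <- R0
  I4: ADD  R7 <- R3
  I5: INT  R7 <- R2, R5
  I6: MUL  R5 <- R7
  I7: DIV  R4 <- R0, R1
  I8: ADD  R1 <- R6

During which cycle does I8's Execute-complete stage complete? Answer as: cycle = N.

cycle = 27

I1 -> (1, 2, 10, 11)
I2 -> (2, 12, 14, 15)  // RAW R1: wait I1 write@11
I3 -> (3, 4, 5, 13)  // WAR R6: wait I2 read@12
I4 -> (16, 17, 19, 20)  // struct: ADD busy until I2 writes@15
I5 -> (21, 22, 23, 24)  // WAW R7: wait I4 write@20
I6 -> (22, 25, 29, 30)  // RAW R7: wait I5 write@24
I7 -> (23, 24, 32, 33)
I8 -> (24, 25, 27, 28)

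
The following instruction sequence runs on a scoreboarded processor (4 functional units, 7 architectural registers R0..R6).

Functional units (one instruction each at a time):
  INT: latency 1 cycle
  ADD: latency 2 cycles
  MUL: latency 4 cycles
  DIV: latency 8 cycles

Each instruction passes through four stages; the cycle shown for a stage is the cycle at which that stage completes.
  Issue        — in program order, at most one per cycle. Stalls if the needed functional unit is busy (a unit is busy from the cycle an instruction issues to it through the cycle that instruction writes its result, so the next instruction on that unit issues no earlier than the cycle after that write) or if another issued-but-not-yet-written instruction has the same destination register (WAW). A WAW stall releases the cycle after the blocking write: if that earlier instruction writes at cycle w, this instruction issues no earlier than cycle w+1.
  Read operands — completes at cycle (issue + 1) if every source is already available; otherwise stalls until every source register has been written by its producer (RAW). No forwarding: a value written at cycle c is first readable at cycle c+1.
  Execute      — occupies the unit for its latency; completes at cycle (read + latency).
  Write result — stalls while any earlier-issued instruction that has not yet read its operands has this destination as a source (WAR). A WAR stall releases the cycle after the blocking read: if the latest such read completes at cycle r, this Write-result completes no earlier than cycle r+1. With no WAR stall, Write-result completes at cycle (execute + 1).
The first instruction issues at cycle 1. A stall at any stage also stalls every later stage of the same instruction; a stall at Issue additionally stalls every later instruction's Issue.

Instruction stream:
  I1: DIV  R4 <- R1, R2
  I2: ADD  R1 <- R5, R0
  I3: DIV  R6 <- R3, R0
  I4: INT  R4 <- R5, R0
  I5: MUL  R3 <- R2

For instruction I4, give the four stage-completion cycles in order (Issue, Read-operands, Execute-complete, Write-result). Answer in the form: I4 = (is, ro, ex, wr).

c1: I1→DIV
c2: I1 RO · I2→ADD
c3: I2 RO
c5: I2 EX
c6: I2 WR R1
c10: I1 EX
c11: I1 WR R4
c12: I3→DIV
c13: I3 RO · I4→INT
c14: I4 RO · I5→MUL
c15: I4 EX · I5 RO
c16: I4 WR R4
c19: I5 EX
c20: I5 WR R3
c21: I3 EX
c22: I3 WR R6

I4 = (13, 14, 15, 16)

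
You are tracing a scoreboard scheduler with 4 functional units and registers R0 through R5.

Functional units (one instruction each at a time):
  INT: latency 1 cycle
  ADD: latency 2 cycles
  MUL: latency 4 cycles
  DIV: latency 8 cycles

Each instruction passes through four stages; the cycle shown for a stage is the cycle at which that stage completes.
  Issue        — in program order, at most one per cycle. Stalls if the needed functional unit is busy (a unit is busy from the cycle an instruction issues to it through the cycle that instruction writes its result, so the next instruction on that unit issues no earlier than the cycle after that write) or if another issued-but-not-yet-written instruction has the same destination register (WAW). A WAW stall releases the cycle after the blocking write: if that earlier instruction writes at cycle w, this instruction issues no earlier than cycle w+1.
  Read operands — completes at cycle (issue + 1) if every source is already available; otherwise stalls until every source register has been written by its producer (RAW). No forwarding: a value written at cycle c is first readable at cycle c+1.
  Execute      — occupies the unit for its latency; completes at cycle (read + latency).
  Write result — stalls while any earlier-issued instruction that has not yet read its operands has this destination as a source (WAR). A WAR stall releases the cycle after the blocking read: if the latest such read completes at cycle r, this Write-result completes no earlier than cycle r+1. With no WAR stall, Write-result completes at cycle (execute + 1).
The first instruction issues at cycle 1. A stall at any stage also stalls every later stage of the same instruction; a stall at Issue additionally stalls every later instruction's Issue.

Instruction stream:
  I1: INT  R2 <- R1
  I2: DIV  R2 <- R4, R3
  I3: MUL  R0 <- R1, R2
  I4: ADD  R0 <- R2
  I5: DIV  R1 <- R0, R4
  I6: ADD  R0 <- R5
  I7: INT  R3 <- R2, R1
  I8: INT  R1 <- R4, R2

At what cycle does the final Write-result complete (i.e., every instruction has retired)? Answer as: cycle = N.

[1] issue I1 (INT)
[2] I1 read-ops
[3] I1 finished on INT
[4] I1→R2
[5] issue I2 (DIV)
[6] I2 read-ops, issue I3 (MUL)
[14] I2 finished on DIV
[15] I2→R2
[16] I3 read-ops
[20] I3 finished on MUL
[21] I3→R0
[22] issue I4 (ADD)
[23] I4 read-ops, issue I5 (DIV)
[25] I4 finished on ADD
[26] I4→R0
[27] I5 read-ops, issue I6 (ADD)
[28] I6 read-ops, issue I7 (INT)
[30] I6 finished on ADD
[31] I6→R0
[35] I5 finished on DIV
[36] I5→R1
[37] I7 read-ops
[38] I7 finished on INT
[39] I7→R3
[40] issue I8 (INT)
[41] I8 read-ops
[42] I8 finished on INT
[43] I8→R1

cycle = 43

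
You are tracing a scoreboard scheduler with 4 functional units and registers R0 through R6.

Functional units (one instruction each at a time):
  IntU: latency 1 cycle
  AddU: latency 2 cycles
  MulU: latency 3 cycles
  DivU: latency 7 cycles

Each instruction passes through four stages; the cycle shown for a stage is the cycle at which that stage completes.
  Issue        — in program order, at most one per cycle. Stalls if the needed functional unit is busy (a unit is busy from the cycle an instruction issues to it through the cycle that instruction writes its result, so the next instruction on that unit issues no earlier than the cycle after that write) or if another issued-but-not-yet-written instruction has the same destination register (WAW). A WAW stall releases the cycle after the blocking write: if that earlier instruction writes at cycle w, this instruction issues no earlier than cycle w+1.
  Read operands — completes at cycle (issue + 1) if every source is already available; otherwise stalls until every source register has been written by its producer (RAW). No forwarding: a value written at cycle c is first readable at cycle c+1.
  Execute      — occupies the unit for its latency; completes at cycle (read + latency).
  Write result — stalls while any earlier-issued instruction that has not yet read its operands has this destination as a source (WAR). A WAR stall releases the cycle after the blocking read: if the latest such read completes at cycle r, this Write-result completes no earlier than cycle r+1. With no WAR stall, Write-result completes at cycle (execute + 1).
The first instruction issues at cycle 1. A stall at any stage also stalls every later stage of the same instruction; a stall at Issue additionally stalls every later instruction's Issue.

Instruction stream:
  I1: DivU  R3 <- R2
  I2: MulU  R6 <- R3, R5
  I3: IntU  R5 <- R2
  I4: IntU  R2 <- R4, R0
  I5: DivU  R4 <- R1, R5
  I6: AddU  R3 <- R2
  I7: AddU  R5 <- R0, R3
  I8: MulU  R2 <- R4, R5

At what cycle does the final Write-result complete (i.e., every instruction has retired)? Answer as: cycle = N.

cycle = 30

I1: IS=1 RO=2 EX=9 WR=10
I2: IS=2 RO=11 EX=14 WR=15  [RAW R3: wait I1 write@10]
I3: IS=3 RO=4 EX=5 WR=12  [WAR R5: wait I2 read@11]
I4: IS=13 RO=14 EX=15 WR=16  [struct: IntU busy until I3 writes@12]
I5: IS=14 RO=15 EX=22 WR=23
I6: IS=15 RO=17 EX=19 WR=20  [RAW R2: wait I4 write@16]
I7: IS=21 RO=22 EX=24 WR=25  [struct: AddU busy until I6 writes@20]
I8: IS=22 RO=26 EX=29 WR=30  [RAW R5: wait I7 write@25]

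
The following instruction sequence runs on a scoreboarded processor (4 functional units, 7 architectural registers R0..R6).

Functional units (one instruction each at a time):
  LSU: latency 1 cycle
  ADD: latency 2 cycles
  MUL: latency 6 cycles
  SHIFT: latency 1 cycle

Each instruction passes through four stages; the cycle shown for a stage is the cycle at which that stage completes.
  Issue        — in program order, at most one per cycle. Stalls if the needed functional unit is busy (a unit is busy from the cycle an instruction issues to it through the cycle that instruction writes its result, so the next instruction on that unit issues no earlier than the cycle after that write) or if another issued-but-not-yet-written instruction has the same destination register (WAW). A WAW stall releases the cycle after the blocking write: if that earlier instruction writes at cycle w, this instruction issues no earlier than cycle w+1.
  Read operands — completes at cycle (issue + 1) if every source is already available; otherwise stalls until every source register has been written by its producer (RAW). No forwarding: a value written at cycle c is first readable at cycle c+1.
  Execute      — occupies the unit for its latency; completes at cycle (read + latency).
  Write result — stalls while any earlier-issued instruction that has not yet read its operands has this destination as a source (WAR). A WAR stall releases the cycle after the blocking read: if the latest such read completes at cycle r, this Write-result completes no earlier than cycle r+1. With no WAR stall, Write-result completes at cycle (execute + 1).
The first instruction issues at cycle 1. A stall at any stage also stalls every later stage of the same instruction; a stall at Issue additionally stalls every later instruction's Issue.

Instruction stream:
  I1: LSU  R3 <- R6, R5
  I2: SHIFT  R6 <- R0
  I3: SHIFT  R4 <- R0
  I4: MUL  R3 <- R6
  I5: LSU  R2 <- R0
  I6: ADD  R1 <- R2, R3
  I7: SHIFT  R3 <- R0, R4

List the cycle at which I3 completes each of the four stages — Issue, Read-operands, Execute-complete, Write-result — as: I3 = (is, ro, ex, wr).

I3 = (6, 7, 8, 9)

cycle 1: I1→LSU
cycle 2: I1 RO | I2→SHIFT
cycle 3: I1 EX | I2 RO
cycle 4: I1 WR R3 | I2 EX
cycle 5: I2 WR R6
cycle 6: I3→SHIFT
cycle 7: I3 RO | I4→MUL
cycle 8: I3 EX | I4 RO | I5→LSU
cycle 9: I3 WR R4 | I5 RO | I6→ADD
cycle 10: I5 EX
cycle 11: I5 WR R2
cycle 14: I4 EX
cycle 15: I4 WR R3
cycle 16: I6 RO | I7→SHIFT
cycle 17: I7 RO
cycle 18: I6 EX | I7 EX
cycle 19: I6 WR R1 | I7 WR R3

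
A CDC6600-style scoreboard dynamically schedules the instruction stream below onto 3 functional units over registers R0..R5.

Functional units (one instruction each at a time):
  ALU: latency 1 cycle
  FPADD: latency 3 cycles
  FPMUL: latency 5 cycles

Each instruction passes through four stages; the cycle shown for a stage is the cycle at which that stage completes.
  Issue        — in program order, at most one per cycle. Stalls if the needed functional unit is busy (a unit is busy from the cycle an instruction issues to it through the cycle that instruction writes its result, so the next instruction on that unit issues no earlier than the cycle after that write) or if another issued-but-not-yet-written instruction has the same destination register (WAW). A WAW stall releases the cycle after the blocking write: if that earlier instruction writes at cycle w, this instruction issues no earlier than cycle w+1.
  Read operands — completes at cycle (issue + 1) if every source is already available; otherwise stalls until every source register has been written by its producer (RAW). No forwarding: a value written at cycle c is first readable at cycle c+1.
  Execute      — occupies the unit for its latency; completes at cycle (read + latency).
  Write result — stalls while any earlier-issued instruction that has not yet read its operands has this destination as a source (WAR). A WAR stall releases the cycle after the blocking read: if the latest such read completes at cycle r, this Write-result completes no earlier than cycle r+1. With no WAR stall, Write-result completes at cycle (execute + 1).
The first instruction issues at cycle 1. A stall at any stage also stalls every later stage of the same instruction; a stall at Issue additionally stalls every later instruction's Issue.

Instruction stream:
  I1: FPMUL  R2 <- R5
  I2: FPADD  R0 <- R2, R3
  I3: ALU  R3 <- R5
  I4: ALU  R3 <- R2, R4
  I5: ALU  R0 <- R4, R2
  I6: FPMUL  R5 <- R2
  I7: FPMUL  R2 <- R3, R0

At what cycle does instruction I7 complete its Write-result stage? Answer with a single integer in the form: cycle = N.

I1  is:1  ro:2  ex:7  wr:8
I2  is:2  ro:9  ex:12  wr:13  — RAW R2: wait I1 write@8
I3  is:3  ro:4  ex:5  wr:10  — WAR R3: wait I2 read@9
I4  is:11  ro:12  ex:13  wr:14  — struct: ALU busy until I3 writes@10
I5  is:15  ro:16  ex:17  wr:18  — struct: ALU busy until I4 writes@14
I6  is:16  ro:17  ex:22  wr:23
I7  is:24  ro:25  ex:30  wr:31  — struct: FPMUL busy until I6 writes@23

cycle = 31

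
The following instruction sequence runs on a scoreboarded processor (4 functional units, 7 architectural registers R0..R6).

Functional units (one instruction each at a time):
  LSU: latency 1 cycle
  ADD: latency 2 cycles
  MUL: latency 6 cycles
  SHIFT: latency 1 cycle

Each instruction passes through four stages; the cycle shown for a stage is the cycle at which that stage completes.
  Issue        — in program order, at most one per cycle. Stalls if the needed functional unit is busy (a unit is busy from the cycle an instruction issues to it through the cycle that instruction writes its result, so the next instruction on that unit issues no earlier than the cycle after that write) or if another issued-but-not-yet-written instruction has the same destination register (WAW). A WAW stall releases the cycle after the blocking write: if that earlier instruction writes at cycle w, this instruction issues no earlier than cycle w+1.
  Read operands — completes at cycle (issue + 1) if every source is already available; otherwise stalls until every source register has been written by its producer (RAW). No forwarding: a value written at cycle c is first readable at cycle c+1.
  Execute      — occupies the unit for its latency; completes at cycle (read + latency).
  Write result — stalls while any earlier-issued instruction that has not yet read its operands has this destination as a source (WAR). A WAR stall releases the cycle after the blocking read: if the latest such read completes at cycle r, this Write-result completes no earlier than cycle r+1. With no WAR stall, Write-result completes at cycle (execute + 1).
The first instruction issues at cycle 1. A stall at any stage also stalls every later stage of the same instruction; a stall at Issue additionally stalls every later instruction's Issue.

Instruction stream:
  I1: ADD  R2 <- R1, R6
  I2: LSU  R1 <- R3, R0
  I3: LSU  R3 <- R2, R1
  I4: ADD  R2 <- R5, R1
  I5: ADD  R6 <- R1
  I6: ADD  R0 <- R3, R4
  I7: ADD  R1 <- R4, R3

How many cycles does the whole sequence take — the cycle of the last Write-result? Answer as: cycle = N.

cycle = 26

[1] I1 dispatched to ADD
[2] I1 operands ready, I2 dispatched to LSU
[3] I2 operands ready
[4] I1 complete, I2 complete
[5] R2←I1, R1←I2
[6] I3 dispatched to LSU
[7] I3 operands ready, I4 dispatched to ADD
[8] I3 complete, I4 operands ready
[9] R3←I3
[10] I4 complete
[11] R2←I4
[12] I5 dispatched to ADD
[13] I5 operands ready
[15] I5 complete
[16] R6←I5
[17] I6 dispatched to ADD
[18] I6 operands ready
[20] I6 complete
[21] R0←I6
[22] I7 dispatched to ADD
[23] I7 operands ready
[25] I7 complete
[26] R1←I7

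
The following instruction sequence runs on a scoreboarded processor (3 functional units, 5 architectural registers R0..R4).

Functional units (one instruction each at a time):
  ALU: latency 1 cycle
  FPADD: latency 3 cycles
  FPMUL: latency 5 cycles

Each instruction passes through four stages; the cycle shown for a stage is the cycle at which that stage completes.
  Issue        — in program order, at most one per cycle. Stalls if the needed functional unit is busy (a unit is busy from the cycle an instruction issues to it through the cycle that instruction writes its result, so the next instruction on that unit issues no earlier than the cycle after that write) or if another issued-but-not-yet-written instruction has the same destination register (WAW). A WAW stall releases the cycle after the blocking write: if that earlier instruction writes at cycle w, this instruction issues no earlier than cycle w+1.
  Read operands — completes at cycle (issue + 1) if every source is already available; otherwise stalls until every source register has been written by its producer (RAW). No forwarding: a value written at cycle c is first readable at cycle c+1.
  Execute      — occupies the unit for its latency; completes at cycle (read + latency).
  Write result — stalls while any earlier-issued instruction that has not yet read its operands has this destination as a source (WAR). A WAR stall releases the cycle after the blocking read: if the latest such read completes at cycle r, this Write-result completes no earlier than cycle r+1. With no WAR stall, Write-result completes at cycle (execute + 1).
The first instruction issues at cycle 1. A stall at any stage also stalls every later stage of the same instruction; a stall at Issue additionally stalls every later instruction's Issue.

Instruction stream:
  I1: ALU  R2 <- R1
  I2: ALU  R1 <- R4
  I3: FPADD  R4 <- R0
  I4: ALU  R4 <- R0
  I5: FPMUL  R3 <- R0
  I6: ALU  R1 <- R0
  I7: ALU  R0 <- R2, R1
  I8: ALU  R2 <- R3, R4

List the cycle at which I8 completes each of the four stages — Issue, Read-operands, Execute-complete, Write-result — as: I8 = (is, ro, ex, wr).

I8 = (24, 25, 26, 27)

[1] I1→ALU
[2] I1 RO
[3] I1 EX
[4] I1 WR R2
[5] I2→ALU
[6] I2 RO; I3→FPADD
[7] I2 EX; I3 RO
[8] I2 WR R1
[10] I3 EX
[11] I3 WR R4
[12] I4→ALU
[13] I4 RO; I5→FPMUL
[14] I4 EX; I5 RO
[15] I4 WR R4
[16] I6→ALU
[17] I6 RO
[18] I6 EX
[19] I5 EX; I6 WR R1
[20] I5 WR R3; I7→ALU
[21] I7 RO
[22] I7 EX
[23] I7 WR R0
[24] I8→ALU
[25] I8 RO
[26] I8 EX
[27] I8 WR R2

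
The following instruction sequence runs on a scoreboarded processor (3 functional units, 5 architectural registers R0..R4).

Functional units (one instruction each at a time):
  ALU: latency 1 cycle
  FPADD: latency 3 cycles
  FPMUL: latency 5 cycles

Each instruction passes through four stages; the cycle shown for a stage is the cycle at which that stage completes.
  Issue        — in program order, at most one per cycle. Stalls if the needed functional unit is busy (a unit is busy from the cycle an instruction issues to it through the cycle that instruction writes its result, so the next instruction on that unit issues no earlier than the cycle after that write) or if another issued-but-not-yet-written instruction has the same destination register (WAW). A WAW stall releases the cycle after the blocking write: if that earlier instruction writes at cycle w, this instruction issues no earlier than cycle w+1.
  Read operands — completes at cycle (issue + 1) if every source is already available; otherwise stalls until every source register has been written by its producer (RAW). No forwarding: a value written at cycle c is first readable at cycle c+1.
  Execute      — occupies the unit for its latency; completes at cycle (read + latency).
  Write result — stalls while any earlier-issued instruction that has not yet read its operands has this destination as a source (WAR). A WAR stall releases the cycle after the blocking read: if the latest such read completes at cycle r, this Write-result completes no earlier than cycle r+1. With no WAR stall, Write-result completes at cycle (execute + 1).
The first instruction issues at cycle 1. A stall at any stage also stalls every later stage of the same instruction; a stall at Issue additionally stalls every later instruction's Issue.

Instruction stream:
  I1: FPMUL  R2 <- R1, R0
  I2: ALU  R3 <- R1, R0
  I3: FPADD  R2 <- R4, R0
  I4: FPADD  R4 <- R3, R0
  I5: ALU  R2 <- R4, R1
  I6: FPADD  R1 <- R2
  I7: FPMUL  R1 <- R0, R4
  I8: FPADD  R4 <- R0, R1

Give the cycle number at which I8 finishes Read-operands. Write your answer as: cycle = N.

  I1 | 1 | 2 | 7 | 8
  I2 | 2 | 3 | 4 | 5
  I3 | 9 | 10 | 13 | 14   WAW R2: wait I1 write@8
  I4 | 15 | 16 | 19 | 20   struct: FPADD busy until I3 writes@14
  I5 | 16 | 21 | 22 | 23   RAW R4: wait I4 write@20
  I6 | 21 | 24 | 27 | 28   struct: FPADD busy until I4 writes@20 · RAW R2: wait I5 write@23
  I7 | 29 | 30 | 35 | 36   WAW R1: wait I6 write@28
  I8 | 30 | 37 | 40 | 41   RAW R1: wait I7 write@36

cycle = 37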